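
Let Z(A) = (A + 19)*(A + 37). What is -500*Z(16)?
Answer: -927500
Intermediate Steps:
Z(A) = (19 + A)*(37 + A)
-500*Z(16) = -500*(703 + 16² + 56*16) = -500*(703 + 256 + 896) = -500*1855 = -927500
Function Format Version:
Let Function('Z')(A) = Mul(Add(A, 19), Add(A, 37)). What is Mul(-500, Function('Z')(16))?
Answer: -927500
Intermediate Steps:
Function('Z')(A) = Mul(Add(19, A), Add(37, A))
Mul(-500, Function('Z')(16)) = Mul(-500, Add(703, Pow(16, 2), Mul(56, 16))) = Mul(-500, Add(703, 256, 896)) = Mul(-500, 1855) = -927500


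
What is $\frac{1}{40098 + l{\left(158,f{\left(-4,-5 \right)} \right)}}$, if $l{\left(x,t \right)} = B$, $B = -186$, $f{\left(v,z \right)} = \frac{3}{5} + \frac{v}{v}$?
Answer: $\frac{1}{39912} \approx 2.5055 \cdot 10^{-5}$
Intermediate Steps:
$f{\left(v,z \right)} = \frac{8}{5}$ ($f{\left(v,z \right)} = 3 \cdot \frac{1}{5} + 1 = \frac{3}{5} + 1 = \frac{8}{5}$)
$l{\left(x,t \right)} = -186$
$\frac{1}{40098 + l{\left(158,f{\left(-4,-5 \right)} \right)}} = \frac{1}{40098 - 186} = \frac{1}{39912}$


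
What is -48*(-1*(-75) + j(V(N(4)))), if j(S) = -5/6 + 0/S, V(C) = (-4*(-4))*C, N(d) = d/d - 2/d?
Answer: -3560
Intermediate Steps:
N(d) = 1 - 2/d
V(C) = 16*C
j(S) = -5/6 (j(S) = -5*1/6 + 0 = -5/6 + 0 = -5/6)
-48*(-1*(-75) + j(V(N(4)))) = -48*(-1*(-75) - 5/6) = -48*(75 - 5/6) = -48*445/6 = -3560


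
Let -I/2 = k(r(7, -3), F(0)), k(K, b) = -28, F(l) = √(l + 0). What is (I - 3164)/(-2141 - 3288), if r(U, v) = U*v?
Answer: 3108/5429 ≈ 0.57248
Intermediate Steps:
F(l) = √l
I = 56 (I = -2*(-28) = 56)
(I - 3164)/(-2141 - 3288) = (56 - 3164)/(-2141 - 3288) = -3108/(-5429) = -3108*(-1/5429) = 3108/5429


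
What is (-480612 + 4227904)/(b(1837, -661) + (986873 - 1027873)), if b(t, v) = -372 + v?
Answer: -3747292/42033 ≈ -89.151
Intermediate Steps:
(-480612 + 4227904)/(b(1837, -661) + (986873 - 1027873)) = (-480612 + 4227904)/((-372 - 661) + (986873 - 1027873)) = 3747292/(-1033 - 41000) = 3747292/(-42033) = 3747292*(-1/42033) = -3747292/42033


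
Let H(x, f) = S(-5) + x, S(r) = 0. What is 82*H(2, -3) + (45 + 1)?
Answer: 210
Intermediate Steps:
H(x, f) = x (H(x, f) = 0 + x = x)
82*H(2, -3) + (45 + 1) = 82*2 + (45 + 1) = 164 + 46 = 210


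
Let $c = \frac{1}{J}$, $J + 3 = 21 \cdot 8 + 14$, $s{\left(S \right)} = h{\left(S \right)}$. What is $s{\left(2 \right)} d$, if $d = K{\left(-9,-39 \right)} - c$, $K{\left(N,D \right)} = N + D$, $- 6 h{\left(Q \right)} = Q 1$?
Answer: $\frac{8593}{537} \approx 16.002$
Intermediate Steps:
$h{\left(Q \right)} = - \frac{Q}{6}$ ($h{\left(Q \right)} = - \frac{Q 1}{6} = - \frac{Q}{6}$)
$s{\left(S \right)} = - \frac{S}{6}$
$J = 179$ ($J = -3 + \left(21 \cdot 8 + 14\right) = -3 + \left(168 + 14\right) = -3 + 182 = 179$)
$c = \frac{1}{179} \approx 0.0055866$
$K{\left(N,D \right)} = D + N$
$d = - \frac{8593}{179}$ ($d = \left(-39 - 9\right) - \frac{1}{179} = -48 - \frac{1}{179} = - \frac{8593}{179} \approx -48.006$)
$s{\left(2 \right)} d = \left(- \frac{1}{6}\right) 2 \left(- \frac{8593}{179}\right) = \left(- \frac{1}{3}\right) \left(- \frac{8593}{179}\right) = \frac{8593}{537}$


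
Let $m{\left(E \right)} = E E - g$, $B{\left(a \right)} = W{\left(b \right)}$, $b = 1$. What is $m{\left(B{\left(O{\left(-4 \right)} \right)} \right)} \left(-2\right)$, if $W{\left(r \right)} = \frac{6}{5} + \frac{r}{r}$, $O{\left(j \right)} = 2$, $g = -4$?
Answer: $- \frac{442}{25} \approx -17.68$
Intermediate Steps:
$W{\left(r \right)} = \frac{11}{5}$ ($W{\left(r \right)} = 6 \cdot \frac{1}{5} + 1 = \frac{6}{5} + 1 = \frac{11}{5}$)
$B{\left(a \right)} = \frac{11}{5}$
$m{\left(E \right)} = 4 + E^{2}$ ($m{\left(E \right)} = E E - -4 = E^{2} + 4 = 4 + E^{2}$)
$m{\left(B{\left(O{\left(-4 \right)} \right)} \right)} \left(-2\right) = \left(4 + \left(\frac{11}{5}\right)^{2}\right) \left(-2\right) = \left(4 + \frac{121}{25}\right) \left(-2\right) = \frac{221}{25} \left(-2\right) = - \frac{442}{25}$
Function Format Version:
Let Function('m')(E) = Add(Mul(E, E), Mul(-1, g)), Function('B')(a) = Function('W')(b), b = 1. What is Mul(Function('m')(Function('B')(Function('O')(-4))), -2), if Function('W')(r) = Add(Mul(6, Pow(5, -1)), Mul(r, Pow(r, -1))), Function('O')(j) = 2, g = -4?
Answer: Rational(-442, 25) ≈ -17.680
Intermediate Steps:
Function('W')(r) = Rational(11, 5) (Function('W')(r) = Add(Mul(6, Rational(1, 5)), 1) = Add(Rational(6, 5), 1) = Rational(11, 5))
Function('B')(a) = Rational(11, 5)
Function('m')(E) = Add(4, Pow(E, 2)) (Function('m')(E) = Add(Mul(E, E), Mul(-1, -4)) = Add(Pow(E, 2), 4) = Add(4, Pow(E, 2)))
Mul(Function('m')(Function('B')(Function('O')(-4))), -2) = Mul(Add(4, Pow(Rational(11, 5), 2)), -2) = Mul(Add(4, Rational(121, 25)), -2) = Mul(Rational(221, 25), -2) = Rational(-442, 25)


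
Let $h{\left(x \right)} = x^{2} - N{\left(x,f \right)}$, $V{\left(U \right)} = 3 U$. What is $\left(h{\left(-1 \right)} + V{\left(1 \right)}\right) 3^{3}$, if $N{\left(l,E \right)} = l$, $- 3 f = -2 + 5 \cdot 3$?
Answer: $135$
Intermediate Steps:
$f = - \frac{13}{3}$ ($f = - \frac{-2 + 5 \cdot 3}{3} = - \frac{-2 + 15}{3} = \left(- \frac{1}{3}\right) 13 = - \frac{13}{3} \approx -4.3333$)
$h{\left(x \right)} = x^{2} - x$
$\left(h{\left(-1 \right)} + V{\left(1 \right)}\right) 3^{3} = \left(- (-1 - 1) + 3 \cdot 1\right) 3^{3} = \left(\left(-1\right) \left(-2\right) + 3\right) 27 = \left(2 + 3\right) 27 = 5 \cdot 27 = 135$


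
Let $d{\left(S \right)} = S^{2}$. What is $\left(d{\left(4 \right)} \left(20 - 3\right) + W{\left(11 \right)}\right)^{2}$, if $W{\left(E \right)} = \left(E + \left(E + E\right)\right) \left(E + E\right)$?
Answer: $996004$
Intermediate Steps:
$W{\left(E \right)} = 6 E^{2}$ ($W{\left(E \right)} = \left(E + 2 E\right) 2 E = 3 E 2 E = 6 E^{2}$)
$\left(d{\left(4 \right)} \left(20 - 3\right) + W{\left(11 \right)}\right)^{2} = \left(4^{2} \left(20 - 3\right) + 6 \cdot 11^{2}\right)^{2} = \left(16 \cdot 17 + 6 \cdot 121\right)^{2} = \left(272 + 726\right)^{2} = 998^{2} = 996004$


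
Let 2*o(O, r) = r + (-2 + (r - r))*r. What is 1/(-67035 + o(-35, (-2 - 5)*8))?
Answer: -1/67007 ≈ -1.4924e-5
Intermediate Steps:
o(O, r) = -r/2 (o(O, r) = (r + (-2 + (r - r))*r)/2 = (r + (-2 + 0)*r)/2 = (r - 2*r)/2 = (-r)/2 = -r/2)
1/(-67035 + o(-35, (-2 - 5)*8)) = 1/(-67035 - (-2 - 5)*8/2) = 1/(-67035 - (-7)*8/2) = 1/(-67035 - 1/2*(-56)) = 1/(-67035 + 28) = 1/(-67007) = -1/67007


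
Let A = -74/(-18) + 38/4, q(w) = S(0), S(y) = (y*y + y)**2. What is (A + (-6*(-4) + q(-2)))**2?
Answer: 458329/324 ≈ 1414.6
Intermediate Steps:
S(y) = (y + y**2)**2 (S(y) = (y**2 + y)**2 = (y + y**2)**2)
q(w) = 0 (q(w) = 0**2*(1 + 0)**2 = 0*1**2 = 0*1 = 0)
A = 245/18 (A = -74*(-1/18) + 38*(1/4) = 37/9 + 19/2 = 245/18 ≈ 13.611)
(A + (-6*(-4) + q(-2)))**2 = (245/18 + (-6*(-4) + 0))**2 = (245/18 + (24 + 0))**2 = (245/18 + 24)**2 = (677/18)**2 = 458329/324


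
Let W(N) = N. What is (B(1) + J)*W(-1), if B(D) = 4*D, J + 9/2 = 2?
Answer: -3/2 ≈ -1.5000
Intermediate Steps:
J = -5/2 (J = -9/2 + 2 = -5/2 ≈ -2.5000)
(B(1) + J)*W(-1) = (4*1 - 5/2)*(-1) = (4 - 5/2)*(-1) = (3/2)*(-1) = -3/2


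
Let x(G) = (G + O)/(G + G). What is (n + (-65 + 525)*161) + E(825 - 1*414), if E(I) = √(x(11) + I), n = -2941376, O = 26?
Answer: -2867316 + √199738/22 ≈ -2.8673e+6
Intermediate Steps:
x(G) = (26 + G)/(2*G) (x(G) = (G + 26)/(G + G) = (26 + G)/((2*G)) = (26 + G)*(1/(2*G)) = (26 + G)/(2*G))
E(I) = √(37/22 + I) (E(I) = √((½)*(26 + 11)/11 + I) = √((½)*(1/11)*37 + I) = √(37/22 + I))
(n + (-65 + 525)*161) + E(825 - 1*414) = (-2941376 + (-65 + 525)*161) + √(814 + 484*(825 - 1*414))/22 = (-2941376 + 460*161) + √(814 + 484*(825 - 414))/22 = (-2941376 + 74060) + √(814 + 484*411)/22 = -2867316 + √(814 + 198924)/22 = -2867316 + √199738/22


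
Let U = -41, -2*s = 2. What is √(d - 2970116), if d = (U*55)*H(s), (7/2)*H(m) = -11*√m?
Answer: √(-145535684 + 347270*I)/7 ≈ 2.0561 + 1723.4*I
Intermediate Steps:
s = -1 (s = -½*2 = -1)
H(m) = -22*√m/7 (H(m) = 2*(-11*√m)/7 = -22*√m/7)
d = 49610*I/7 (d = (-41*55)*(-22*I/7) = -(-49610)*I/7 = 49610*I/7 ≈ 7087.1*I)
√(d - 2970116) = √(49610*I/7 - 2970116) = √(-2970116 + 49610*I/7)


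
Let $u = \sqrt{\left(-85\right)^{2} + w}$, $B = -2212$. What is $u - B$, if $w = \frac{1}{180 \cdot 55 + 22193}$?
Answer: $2212 + \frac{\sqrt{7441465721118}}{32093} \approx 2297.0$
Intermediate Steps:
$w = \frac{1}{32093}$ ($w = \frac{1}{9900 + 22193} = \frac{1}{32093} \approx 3.1159 \cdot 10^{-5}$)
$u = \frac{\sqrt{7441465721118}}{32093}$ ($u = \sqrt{\left(-85\right)^{2} + \frac{1}{32093}} = \sqrt{7225 + \frac{1}{32093}} = \sqrt{\frac{231871926}{32093}} = \frac{\sqrt{7441465721118}}{32093} \approx 85.0$)
$u - B = \frac{\sqrt{7441465721118}}{32093} - -2212 = \frac{\sqrt{7441465721118}}{32093} + 2212 = 2212 + \frac{\sqrt{7441465721118}}{32093}$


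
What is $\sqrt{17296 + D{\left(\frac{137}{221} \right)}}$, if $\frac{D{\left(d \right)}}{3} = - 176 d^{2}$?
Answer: $\frac{16 \sqrt{3261109}}{221} \approx 130.74$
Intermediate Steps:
$D{\left(d \right)} = - 528 d^{2}$ ($D{\left(d \right)} = 3 \left(- 176 d^{2}\right) = - 528 d^{2}$)
$\sqrt{17296 + D{\left(\frac{137}{221} \right)}} = \sqrt{17296 - 528 \left(\frac{137}{221}\right)^{2}} = \sqrt{17296 - \frac{9910032}{48841}} = \sqrt{\frac{834843904}{48841}} = \frac{16 \sqrt{3261109}}{221}$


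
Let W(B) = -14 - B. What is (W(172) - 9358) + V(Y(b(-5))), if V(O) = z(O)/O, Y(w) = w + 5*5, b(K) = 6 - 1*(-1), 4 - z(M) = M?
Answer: -76359/8 ≈ -9544.9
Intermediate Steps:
z(M) = 4 - M
b(K) = 7 (b(K) = 6 + 1 = 7)
Y(w) = 25 + w (Y(w) = w + 25 = 25 + w)
V(O) = (4 - O)/O
(W(172) - 9358) + V(Y(b(-5))) = ((-14 - 1*172) - 9358) + (4 - (25 + 7))/(25 + 7) = ((-14 - 172) - 9358) + (4 - 1*32)/32 = (-186 - 9358) + (4 - 32)/32 = -9544 + (1/32)*(-28) = -9544 - 7/8 = -76359/8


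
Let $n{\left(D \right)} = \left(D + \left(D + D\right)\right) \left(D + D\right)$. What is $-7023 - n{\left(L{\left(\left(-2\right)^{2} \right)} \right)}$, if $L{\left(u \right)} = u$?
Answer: $-7119$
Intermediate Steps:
$n{\left(D \right)} = 6 D^{2}$ ($n{\left(D \right)} = \left(D + 2 D\right) 2 D = 3 D 2 D = 6 D^{2}$)
$-7023 - n{\left(L{\left(\left(-2\right)^{2} \right)} \right)} = -7023 - 6 \left(\left(-2\right)^{2}\right)^{2} = -7023 - 6 \cdot 4^{2} = -7023 - 6 \cdot 16 = -7023 - 96 = -7119$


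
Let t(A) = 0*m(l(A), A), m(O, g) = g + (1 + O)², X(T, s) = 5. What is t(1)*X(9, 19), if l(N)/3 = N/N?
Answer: 0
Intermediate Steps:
l(N) = 3 (l(N) = 3*(N/N) = 3*1 = 3)
t(A) = 0 (t(A) = 0*(A + (1 + 3)²) = 0*(A + 4²) = 0*(A + 16) = 0*(16 + A) = 0)
t(1)*X(9, 19) = 0*5 = 0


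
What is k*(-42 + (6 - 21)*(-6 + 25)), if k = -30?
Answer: 9810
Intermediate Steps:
k*(-42 + (6 - 21)*(-6 + 25)) = -30*(-42 + (6 - 21)*(-6 + 25)) = -30*(-42 - 15*19) = -30*(-42 - 285) = -30*(-327) = 9810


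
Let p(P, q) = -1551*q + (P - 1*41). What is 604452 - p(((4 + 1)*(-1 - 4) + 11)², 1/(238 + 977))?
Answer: 244740802/405 ≈ 6.0430e+5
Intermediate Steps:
p(P, q) = -41 + P - 1551*q (p(P, q) = -1551*q + (P - 41) = -1551*q + (-41 + P) = -41 + P - 1551*q)
604452 - p(((4 + 1)*(-1 - 4) + 11)², 1/(238 + 977)) = 604452 - (-41 + ((4 + 1)*(-1 - 4) + 11)² - 1551/(238 + 977)) = 604452 - (-41 + (5*(-5) + 11)² - 1551/1215) = 604452 - (-41 + (-25 + 11)² - 1551*1/1215) = 604452 - (-41 + (-14)² - 517/405) = 604452 - (-41 + 196 - 517/405) = 604452 - 1*62258/405 = 604452 - 62258/405 = 244740802/405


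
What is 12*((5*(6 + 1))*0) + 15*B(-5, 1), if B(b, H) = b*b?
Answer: 375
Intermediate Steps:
B(b, H) = b²
12*((5*(6 + 1))*0) + 15*B(-5, 1) = 12*((5*(6 + 1))*0) + 15*(-5)² = 12*((5*7)*0) + 15*25 = 12*(35*0) + 375 = 12*0 + 375 = 0 + 375 = 375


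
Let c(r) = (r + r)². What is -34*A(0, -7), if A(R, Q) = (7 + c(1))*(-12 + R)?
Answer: 4488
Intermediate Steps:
c(r) = 4*r² (c(r) = (2*r)² = 4*r²)
A(R, Q) = -132 + 11*R (A(R, Q) = (7 + 4*1²)*(-12 + R) = (7 + 4*1)*(-12 + R) = (7 + 4)*(-12 + R) = 11*(-12 + R) = -132 + 11*R)
-34*A(0, -7) = -34*(-132 + 11*0) = -34*(-132 + 0) = -34*(-132) = 4488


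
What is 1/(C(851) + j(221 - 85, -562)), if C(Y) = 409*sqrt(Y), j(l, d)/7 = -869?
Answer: 6083/105353242 + 409*sqrt(851)/105353242 ≈ 0.00017099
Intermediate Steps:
j(l, d) = -6083 (j(l, d) = 7*(-869) = -6083)
1/(C(851) + j(221 - 85, -562)) = 1/(409*sqrt(851) - 6083) = 1/(-6083 + 409*sqrt(851))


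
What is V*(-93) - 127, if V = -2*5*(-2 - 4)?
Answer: -5707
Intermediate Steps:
V = 60 (V = -2*5*(-6) = -2*(-30) = -1*(-60) = 60)
V*(-93) - 127 = 60*(-93) - 127 = -5580 - 127 = -5707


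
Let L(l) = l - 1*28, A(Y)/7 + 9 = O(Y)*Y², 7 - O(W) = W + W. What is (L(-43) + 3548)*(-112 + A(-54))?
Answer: 8161231785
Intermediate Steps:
O(W) = 7 - 2*W (O(W) = 7 - (W + W) = 7 - 2*W)
A(Y) = -63 + 7*Y²*(7 - 2*Y) (A(Y) = -63 + 7*((7 - 2*Y)*Y²) = -63 + 7*(Y²*(7 - 2*Y)) = -63 + 7*Y²*(7 - 2*Y))
L(l) = -28 + l (L(l) = l - 28 = -28 + l)
(L(-43) + 3548)*(-112 + A(-54)) = ((-28 - 43) + 3548)*(-112 + (-63 + 7*(-54)²*(7 - 2*(-54)))) = (-71 + 3548)*(-112 + (-63 + 7*2916*(7 + 108))) = 3477*(-112 + (-63 + 7*2916*115)) = 3477*(-112 + (-63 + 2347380)) = 3477*(-112 + 2347317) = 3477*2347205 = 8161231785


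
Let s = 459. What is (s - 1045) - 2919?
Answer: -3505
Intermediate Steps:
(s - 1045) - 2919 = (459 - 1045) - 2919 = -586 - 2919 = -3505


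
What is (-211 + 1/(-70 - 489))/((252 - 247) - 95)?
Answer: 11795/5031 ≈ 2.3445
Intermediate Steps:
(-211 + 1/(-70 - 489))/((252 - 247) - 95) = (-211 + 1/(-559))/(5 - 95) = (-211 - 1/559)/(-90) = -117950/559*(-1/90) = 11795/5031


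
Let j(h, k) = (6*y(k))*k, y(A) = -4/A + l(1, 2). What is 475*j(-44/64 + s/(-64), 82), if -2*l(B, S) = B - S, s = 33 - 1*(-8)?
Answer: 105450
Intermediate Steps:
s = 41 (s = 33 + 8 = 41)
l(B, S) = S/2 - B/2 (l(B, S) = -(B - S)/2 = S/2 - B/2)
y(A) = ½ - 4/A (y(A) = -4/A + ((½)*2 - ½*1) = -4/A + (1 - ½) = -4/A + ½ = ½ - 4/A)
j(h, k) = -24 + 3*k (j(h, k) = (6*((-8 + k)/(2*k)))*k = (3*(-8 + k)/k)*k = -24 + 3*k)
475*j(-44/64 + s/(-64), 82) = 475*(-24 + 3*82) = 475*(-24 + 246) = 475*222 = 105450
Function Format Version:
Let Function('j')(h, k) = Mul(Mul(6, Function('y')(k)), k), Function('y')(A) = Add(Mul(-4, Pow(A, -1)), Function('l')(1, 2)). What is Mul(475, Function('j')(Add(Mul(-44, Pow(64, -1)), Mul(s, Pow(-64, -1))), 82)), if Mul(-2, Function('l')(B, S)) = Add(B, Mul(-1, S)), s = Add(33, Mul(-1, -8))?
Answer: 105450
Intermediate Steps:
s = 41 (s = Add(33, 8) = 41)
Function('l')(B, S) = Add(Mul(Rational(1, 2), S), Mul(Rational(-1, 2), B)) (Function('l')(B, S) = Mul(Rational(-1, 2), Add(B, Mul(-1, S))) = Add(Mul(Rational(1, 2), S), Mul(Rational(-1, 2), B)))
Function('y')(A) = Add(Rational(1, 2), Mul(-4, Pow(A, -1))) (Function('y')(A) = Add(Mul(-4, Pow(A, -1)), Add(Mul(Rational(1, 2), 2), Mul(Rational(-1, 2), 1))) = Add(Mul(-4, Pow(A, -1)), Add(1, Rational(-1, 2))) = Add(Mul(-4, Pow(A, -1)), Rational(1, 2)) = Add(Rational(1, 2), Mul(-4, Pow(A, -1))))
Function('j')(h, k) = Add(-24, Mul(3, k)) (Function('j')(h, k) = Mul(Mul(6, Mul(Rational(1, 2), Pow(k, -1), Add(-8, k))), k) = Mul(Mul(3, Pow(k, -1), Add(-8, k)), k) = Add(-24, Mul(3, k)))
Mul(475, Function('j')(Add(Mul(-44, Pow(64, -1)), Mul(s, Pow(-64, -1))), 82)) = Mul(475, Add(-24, Mul(3, 82))) = Mul(475, Add(-24, 246)) = Mul(475, 222) = 105450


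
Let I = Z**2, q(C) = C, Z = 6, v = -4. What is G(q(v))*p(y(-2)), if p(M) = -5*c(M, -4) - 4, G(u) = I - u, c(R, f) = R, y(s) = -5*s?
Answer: -2160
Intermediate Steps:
I = 36 (I = 6**2 = 36)
G(u) = 36 - u
p(M) = -4 - 5*M (p(M) = -5*M - 4 = -4 - 5*M)
G(q(v))*p(y(-2)) = (36 - 1*(-4))*(-4 - (-25)*(-2)) = (36 + 4)*(-4 - 5*10) = 40*(-4 - 50) = 40*(-54) = -2160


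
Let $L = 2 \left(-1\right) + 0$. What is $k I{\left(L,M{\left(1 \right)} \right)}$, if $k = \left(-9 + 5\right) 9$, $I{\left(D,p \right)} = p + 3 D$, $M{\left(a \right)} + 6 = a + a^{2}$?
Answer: $360$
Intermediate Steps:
$M{\left(a \right)} = -6 + a + a^{2}$ ($M{\left(a \right)} = -6 + \left(a + a^{2}\right) = -6 + a + a^{2}$)
$L = -2$ ($L = -2 + 0 = -2$)
$k = -36$ ($k = \left(-4\right) 9 = -36$)
$k I{\left(L,M{\left(1 \right)} \right)} = - 36 \left(\left(-6 + 1 + 1^{2}\right) + 3 \left(-2\right)\right) = - 36 \left(\left(-6 + 1 + 1\right) - 6\right) = - 36 \left(-4 - 6\right) = \left(-36\right) \left(-10\right) = 360$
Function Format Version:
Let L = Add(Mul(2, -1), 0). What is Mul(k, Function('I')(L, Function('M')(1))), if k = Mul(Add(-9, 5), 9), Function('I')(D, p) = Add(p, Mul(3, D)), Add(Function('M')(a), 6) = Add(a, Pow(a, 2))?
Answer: 360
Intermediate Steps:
Function('M')(a) = Add(-6, a, Pow(a, 2)) (Function('M')(a) = Add(-6, Add(a, Pow(a, 2))) = Add(-6, a, Pow(a, 2)))
L = -2 (L = Add(-2, 0) = -2)
k = -36 (k = Mul(-4, 9) = -36)
Mul(k, Function('I')(L, Function('M')(1))) = Mul(-36, Add(Add(-6, 1, Pow(1, 2)), Mul(3, -2))) = Mul(-36, Add(Add(-6, 1, 1), -6)) = Mul(-36, Add(-4, -6)) = Mul(-36, -10) = 360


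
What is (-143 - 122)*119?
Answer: -31535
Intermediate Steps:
(-143 - 122)*119 = -265*119 = -31535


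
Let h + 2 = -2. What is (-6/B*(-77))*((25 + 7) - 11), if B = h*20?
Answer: -4851/40 ≈ -121.28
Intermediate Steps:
h = -4 (h = -2 - 2 = -4)
B = -80 (B = -4*20 = -80)
(-6/B*(-77))*((25 + 7) - 11) = (-6/(-80)*(-77))*((25 + 7) - 11) = (-6*(-1/80)*(-77))*(32 - 11) = ((3/40)*(-77))*21 = -231/40*21 = -4851/40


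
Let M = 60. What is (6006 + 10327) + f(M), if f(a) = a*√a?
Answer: 16333 + 120*√15 ≈ 16798.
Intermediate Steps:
f(a) = a^(3/2)
(6006 + 10327) + f(M) = (6006 + 10327) + 60^(3/2) = 16333 + 120*√15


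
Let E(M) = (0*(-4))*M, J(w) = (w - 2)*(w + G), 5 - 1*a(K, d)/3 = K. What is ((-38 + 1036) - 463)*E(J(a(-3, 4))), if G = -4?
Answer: 0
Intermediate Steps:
a(K, d) = 15 - 3*K
J(w) = (-4 + w)*(-2 + w) (J(w) = (w - 2)*(w - 4) = (-2 + w)*(-4 + w) = (-4 + w)*(-2 + w))
E(M) = 0 (E(M) = 0*M = 0)
((-38 + 1036) - 463)*E(J(a(-3, 4))) = ((-38 + 1036) - 463)*0 = (998 - 463)*0 = 535*0 = 0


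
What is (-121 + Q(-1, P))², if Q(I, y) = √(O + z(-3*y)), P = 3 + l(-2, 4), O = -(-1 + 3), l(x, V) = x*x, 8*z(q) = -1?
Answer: (484 - I*√34)²/16 ≈ 14639.0 - 352.77*I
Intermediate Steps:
z(q) = -⅛ (z(q) = (⅛)*(-1) = -⅛)
l(x, V) = x²
O = -2 (O = -1*2 = -2)
P = 7 (P = 3 + (-2)² = 3 + 4 = 7)
Q(I, y) = I*√34/4 (Q(I, y) = √(-2 - ⅛) = √(-17/8) = I*√34/4)
(-121 + Q(-1, P))² = (-121 + I*√34/4)²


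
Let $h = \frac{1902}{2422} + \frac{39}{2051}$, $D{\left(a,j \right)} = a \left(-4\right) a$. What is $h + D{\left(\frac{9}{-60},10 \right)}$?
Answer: $\frac{3620799}{5068900} \approx 0.71432$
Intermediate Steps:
$D{\left(a,j \right)} = - 4 a^{2}$ ($D{\left(a,j \right)} = - 4 a a = - 4 a^{2}$)
$h = \frac{40770}{50689}$ ($h = 1902 \cdot \frac{1}{2422} + 39 \cdot \frac{1}{2051} = \frac{951}{1211} + \frac{39}{2051} = \frac{40770}{50689} \approx 0.80432$)
$h + D{\left(\frac{9}{-60},10 \right)} = \frac{40770}{50689} - 4 \left(\frac{9}{-60}\right)^{2} = \frac{40770}{50689} - 4 \left(9 \left(- \frac{1}{60}\right)\right)^{2} = \frac{40770}{50689} - 4 \left(- \frac{3}{20}\right)^{2} = \frac{40770}{50689} - \frac{9}{100} = \frac{3620799}{5068900}$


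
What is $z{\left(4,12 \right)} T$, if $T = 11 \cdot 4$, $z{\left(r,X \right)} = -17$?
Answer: $-748$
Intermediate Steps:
$T = 44$
$z{\left(4,12 \right)} T = \left(-17\right) 44 = -748$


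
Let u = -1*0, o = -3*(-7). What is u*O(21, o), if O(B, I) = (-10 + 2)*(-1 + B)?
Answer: 0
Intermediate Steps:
o = 21
O(B, I) = 8 - 8*B (O(B, I) = -8*(-1 + B) = 8 - 8*B)
u = 0
u*O(21, o) = 0*(8 - 8*21) = 0*(8 - 168) = 0*(-160) = 0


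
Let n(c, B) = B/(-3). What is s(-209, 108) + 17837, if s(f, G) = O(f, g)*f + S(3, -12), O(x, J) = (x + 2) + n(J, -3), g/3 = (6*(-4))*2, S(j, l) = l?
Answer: 60879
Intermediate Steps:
n(c, B) = -B/3 (n(c, B) = B*(-⅓) = -B/3)
g = -144 (g = 3*((6*(-4))*2) = 3*(-24*2) = 3*(-48) = -144)
O(x, J) = 3 + x (O(x, J) = (x + 2) - ⅓*(-3) = (2 + x) + 1 = 3 + x)
s(f, G) = -12 + f*(3 + f) (s(f, G) = (3 + f)*f - 12 = f*(3 + f) - 12 = -12 + f*(3 + f))
s(-209, 108) + 17837 = (-12 - 209*(3 - 209)) + 17837 = (-12 - 209*(-206)) + 17837 = (-12 + 43054) + 17837 = 43042 + 17837 = 60879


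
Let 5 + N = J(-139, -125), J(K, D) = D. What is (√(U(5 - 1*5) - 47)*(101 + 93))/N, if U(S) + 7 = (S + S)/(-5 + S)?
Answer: -291*I*√6/65 ≈ -10.966*I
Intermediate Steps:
N = -130 (N = -5 - 125 = -130)
U(S) = -7 + 2*S/(-5 + S) (U(S) = -7 + (S + S)/(-5 + S) = -7 + (2*S)/(-5 + S) = -7 + 2*S/(-5 + S))
(√(U(5 - 1*5) - 47)*(101 + 93))/N = (√(5*(7 - (5 - 1*5))/(-5 + (5 - 1*5)) - 47)*(101 + 93))/(-130) = (√(5*(7 - (5 - 5))/(-5 + (5 - 5)) - 47)*194)*(-1/130) = (√(5*(7 - 1*0)/(-5 + 0) - 47)*194)*(-1/130) = (√(5*(7 + 0)/(-5) - 47)*194)*(-1/130) = (√(5*(-⅕)*7 - 47)*194)*(-1/130) = (√(-7 - 47)*194)*(-1/130) = (√(-54)*194)*(-1/130) = ((3*I*√6)*194)*(-1/130) = (582*I*√6)*(-1/130) = -291*I*√6/65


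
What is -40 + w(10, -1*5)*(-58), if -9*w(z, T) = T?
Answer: -650/9 ≈ -72.222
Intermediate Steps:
w(z, T) = -T/9
-40 + w(10, -1*5)*(-58) = -40 - (-1)*5/9*(-58) = -40 - ⅑*(-5)*(-58) = -40 + (5/9)*(-58) = -40 - 290/9 = -650/9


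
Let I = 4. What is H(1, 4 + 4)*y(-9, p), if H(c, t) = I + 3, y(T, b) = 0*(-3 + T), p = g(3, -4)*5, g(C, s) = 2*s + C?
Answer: 0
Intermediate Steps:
g(C, s) = C + 2*s
p = -25 (p = (3 + 2*(-4))*5 = (3 - 8)*5 = -5*5 = -25)
y(T, b) = 0
H(c, t) = 7 (H(c, t) = 4 + 3 = 7)
H(1, 4 + 4)*y(-9, p) = 7*0 = 0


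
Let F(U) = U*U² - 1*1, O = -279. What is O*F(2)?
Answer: -1953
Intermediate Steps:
F(U) = -1 + U³ (F(U) = U³ - 1 = -1 + U³)
O*F(2) = -279*(-1 + 2³) = -279*(-1 + 8) = -279*7 = -1953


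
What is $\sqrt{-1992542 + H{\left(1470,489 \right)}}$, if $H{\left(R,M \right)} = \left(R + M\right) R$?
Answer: $2 \sqrt{221797} \approx 941.91$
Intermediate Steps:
$H{\left(R,M \right)} = R \left(M + R\right)$ ($H{\left(R,M \right)} = \left(M + R\right) R = R \left(M + R\right)$)
$\sqrt{-1992542 + H{\left(1470,489 \right)}} = \sqrt{-1992542 + 1470 \left(489 + 1470\right)} = \sqrt{-1992542 + 1470 \cdot 1959} = \sqrt{-1992542 + 2879730} = \sqrt{887188} = 2 \sqrt{221797}$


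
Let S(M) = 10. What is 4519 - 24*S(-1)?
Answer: 4279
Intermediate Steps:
4519 - 24*S(-1) = 4519 - 24*10 = 4519 - 1*240 = 4519 - 240 = 4279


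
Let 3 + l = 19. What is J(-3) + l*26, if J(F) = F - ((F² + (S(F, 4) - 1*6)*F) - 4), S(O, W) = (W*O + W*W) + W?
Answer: 414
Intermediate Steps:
l = 16 (l = -3 + 19 = 16)
S(O, W) = W + W² + O*W (S(O, W) = (O*W + W²) + W = (W² + O*W) + W = W + W² + O*W)
J(F) = 4 + F - F² - F*(14 + 4*F) (J(F) = F - ((F² + (4*(1 + F + 4) - 1*6)*F) - 4) = F - ((F² + (4*(5 + F) - 6)*F) - 4) = F - ((F² + ((20 + 4*F) - 6)*F) - 4) = F - ((F² + (14 + 4*F)*F) - 4) = F - ((F² + F*(14 + 4*F)) - 4) = F - (-4 + F² + F*(14 + 4*F)) = F + (4 - F² - F*(14 + 4*F)) = 4 + F - F² - F*(14 + 4*F))
J(-3) + l*26 = (4 - 13*(-3) - 5*(-3)²) + 16*26 = (4 + 39 - 5*9) + 416 = (4 + 39 - 45) + 416 = -2 + 416 = 414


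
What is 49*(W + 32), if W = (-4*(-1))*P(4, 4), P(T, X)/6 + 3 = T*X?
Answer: 16856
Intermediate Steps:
P(T, X) = -18 + 6*T*X (P(T, X) = -18 + 6*(T*X) = -18 + 6*T*X)
W = 312 (W = (-4*(-1))*(-18 + 6*4*4) = 4*(-18 + 96) = 4*78 = 312)
49*(W + 32) = 49*(312 + 32) = 49*344 = 16856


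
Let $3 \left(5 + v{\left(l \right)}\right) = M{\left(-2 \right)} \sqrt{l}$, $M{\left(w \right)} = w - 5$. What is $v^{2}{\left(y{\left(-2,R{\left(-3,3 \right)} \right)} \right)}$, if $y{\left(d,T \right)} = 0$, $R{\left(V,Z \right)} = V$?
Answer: $25$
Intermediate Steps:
$M{\left(w \right)} = -5 + w$ ($M{\left(w \right)} = w - 5 = -5 + w$)
$v{\left(l \right)} = -5 - \frac{7 \sqrt{l}}{3}$ ($v{\left(l \right)} = -5 + \frac{\left(-5 - 2\right) \sqrt{l}}{3} = -5 + \frac{\left(-7\right) \sqrt{l}}{3} = -5 - \frac{7 \sqrt{l}}{3}$)
$v^{2}{\left(y{\left(-2,R{\left(-3,3 \right)} \right)} \right)} = \left(-5 - \frac{7 \sqrt{0}}{3}\right)^{2} = \left(-5 - 0\right)^{2} = \left(-5 + 0\right)^{2} = \left(-5\right)^{2} = 25$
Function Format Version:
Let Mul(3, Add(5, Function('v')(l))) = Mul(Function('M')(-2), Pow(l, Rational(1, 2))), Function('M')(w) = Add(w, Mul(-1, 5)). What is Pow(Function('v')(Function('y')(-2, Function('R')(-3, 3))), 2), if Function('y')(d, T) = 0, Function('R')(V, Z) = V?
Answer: 25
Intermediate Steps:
Function('M')(w) = Add(-5, w) (Function('M')(w) = Add(w, -5) = Add(-5, w))
Function('v')(l) = Add(-5, Mul(Rational(-7, 3), Pow(l, Rational(1, 2)))) (Function('v')(l) = Add(-5, Mul(Rational(1, 3), Mul(Add(-5, -2), Pow(l, Rational(1, 2))))) = Add(-5, Mul(Rational(1, 3), Mul(-7, Pow(l, Rational(1, 2))))) = Add(-5, Mul(Rational(-7, 3), Pow(l, Rational(1, 2)))))
Pow(Function('v')(Function('y')(-2, Function('R')(-3, 3))), 2) = Pow(Add(-5, Mul(Rational(-7, 3), Pow(0, Rational(1, 2)))), 2) = Pow(Add(-5, Mul(Rational(-7, 3), 0)), 2) = Pow(Add(-5, 0), 2) = Pow(-5, 2) = 25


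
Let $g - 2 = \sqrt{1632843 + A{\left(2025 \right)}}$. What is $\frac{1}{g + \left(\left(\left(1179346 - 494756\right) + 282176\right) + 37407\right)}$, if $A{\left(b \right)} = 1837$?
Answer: $\frac{200835}{201673159189} - \frac{2 \sqrt{408670}}{1008365795945} \approx 9.9458 \cdot 10^{-7}$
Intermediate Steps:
$g = 2 + 2 \sqrt{408670}$ ($g = 2 + \sqrt{1632843 + 1837} = 2 + \sqrt{1634680} = 2 + 2 \sqrt{408670} \approx 1280.5$)
$\frac{1}{g + \left(\left(\left(1179346 - 494756\right) + 282176\right) + 37407\right)} = \frac{1}{\left(2 + 2 \sqrt{408670}\right) + \left(\left(\left(1179346 - 494756\right) + 282176\right) + 37407\right)} = \frac{1}{\left(2 + 2 \sqrt{408670}\right) + \left(\left(684590 + 282176\right) + 37407\right)} = \frac{1}{\left(2 + 2 \sqrt{408670}\right) + \left(966766 + 37407\right)} = \frac{1}{\left(2 + 2 \sqrt{408670}\right) + 1004173} = \frac{1}{1004175 + 2 \sqrt{408670}}$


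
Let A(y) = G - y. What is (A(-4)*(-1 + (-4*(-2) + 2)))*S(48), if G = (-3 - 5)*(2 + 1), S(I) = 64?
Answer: -11520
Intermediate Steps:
G = -24 (G = -8*3 = -24)
A(y) = -24 - y
(A(-4)*(-1 + (-4*(-2) + 2)))*S(48) = ((-24 - 1*(-4))*(-1 + (-4*(-2) + 2)))*64 = ((-24 + 4)*(-1 + (8 + 2)))*64 = -20*(-1 + 10)*64 = -20*9*64 = -180*64 = -11520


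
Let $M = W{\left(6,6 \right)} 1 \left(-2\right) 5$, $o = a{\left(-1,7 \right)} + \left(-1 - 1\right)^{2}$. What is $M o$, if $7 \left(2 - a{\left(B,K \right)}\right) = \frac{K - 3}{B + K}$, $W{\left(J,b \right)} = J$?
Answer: $- \frac{2480}{7} \approx -354.29$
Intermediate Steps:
$a{\left(B,K \right)} = 2 - \frac{-3 + K}{7 \left(B + K\right)}$ ($a{\left(B,K \right)} = 2 - \frac{\left(K - 3\right) \frac{1}{B + K}}{7} = 2 - \frac{\left(-3 + K\right) \frac{1}{B + K}}{7} = 2 - \frac{\frac{1}{B + K} \left(-3 + K\right)}{7} = 2 - \frac{-3 + K}{7 \left(B + K\right)}$)
$o = \frac{124}{21}$ ($o = \frac{3 + 13 \cdot 7 + 14 \left(-1\right)}{7 \left(-1 + 7\right)} + \left(-1 - 1\right)^{2} = \frac{3 + 91 - 14}{7 \cdot 6} + \left(-2\right)^{2} = \frac{1}{7} \cdot \frac{1}{6} \cdot 80 + 4 = \frac{40}{21} + 4 = \frac{124}{21} \approx 5.9048$)
$M = -60$ ($M = 6 \cdot 1 \left(-2\right) 5 = 6 \left(-2\right) 5 = \left(-12\right) 5 = -60$)
$M o = \left(-60\right) \frac{124}{21} = - \frac{2480}{7}$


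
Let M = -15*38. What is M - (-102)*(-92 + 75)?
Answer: -2304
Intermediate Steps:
M = -570
M - (-102)*(-92 + 75) = -570 - (-102)*(-92 + 75) = -570 - (-102)*(-17) = -570 - 1*1734 = -570 - 1734 = -2304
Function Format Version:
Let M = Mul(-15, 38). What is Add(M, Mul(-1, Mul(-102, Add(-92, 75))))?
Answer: -2304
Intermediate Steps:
M = -570
Add(M, Mul(-1, Mul(-102, Add(-92, 75)))) = Add(-570, Mul(-1, Mul(-102, Add(-92, 75)))) = Add(-570, Mul(-1, Mul(-102, -17))) = Add(-570, Mul(-1, 1734)) = Add(-570, -1734) = -2304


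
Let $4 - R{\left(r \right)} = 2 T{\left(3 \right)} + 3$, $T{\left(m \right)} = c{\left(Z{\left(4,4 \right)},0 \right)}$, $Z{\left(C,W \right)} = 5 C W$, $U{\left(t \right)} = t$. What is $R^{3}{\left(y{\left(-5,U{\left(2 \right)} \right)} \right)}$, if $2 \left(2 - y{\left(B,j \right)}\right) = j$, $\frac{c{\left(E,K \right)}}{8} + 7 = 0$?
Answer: $1442897$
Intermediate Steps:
$Z{\left(C,W \right)} = 5 C W$
$c{\left(E,K \right)} = -56$ ($c{\left(E,K \right)} = -56 + 8 \cdot 0 = -56 + 0 = -56$)
$y{\left(B,j \right)} = 2 - \frac{j}{2}$
$T{\left(m \right)} = -56$
$R{\left(r \right)} = 113$ ($R{\left(r \right)} = 4 - \left(2 \left(-56\right) + 3\right) = 4 - \left(-112 + 3\right) = 4 - -109 = 4 + 109 = 113$)
$R^{3}{\left(y{\left(-5,U{\left(2 \right)} \right)} \right)} = 113^{3} = 1442897$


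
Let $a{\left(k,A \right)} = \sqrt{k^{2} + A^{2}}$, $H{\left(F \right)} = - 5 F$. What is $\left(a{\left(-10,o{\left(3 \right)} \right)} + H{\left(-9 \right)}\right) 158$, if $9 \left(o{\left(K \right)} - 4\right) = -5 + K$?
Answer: $7110 + \frac{316 \sqrt{2314}}{9} \approx 8799.0$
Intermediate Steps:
$o{\left(K \right)} = \frac{31}{9} + \frac{K}{9}$ ($o{\left(K \right)} = 4 + \frac{-5 + K}{9} = 4 + \left(- \frac{5}{9} + \frac{K}{9}\right) = \frac{31}{9} + \frac{K}{9}$)
$a{\left(k,A \right)} = \sqrt{A^{2} + k^{2}}$
$\left(a{\left(-10,o{\left(3 \right)} \right)} + H{\left(-9 \right)}\right) 158 = \left(\sqrt{\left(\frac{31}{9} + \frac{1}{9} \cdot 3\right)^{2} + \left(-10\right)^{2}} - -45\right) 158 = \left(\sqrt{\left(\frac{31}{9} + \frac{1}{3}\right)^{2} + 100} + 45\right) 158 = \left(\sqrt{\left(\frac{34}{9}\right)^{2} + 100} + 45\right) 158 = \left(\sqrt{\frac{1156}{81} + 100} + 45\right) 158 = \left(\sqrt{\frac{9256}{81}} + 45\right) 158 = \left(\frac{2 \sqrt{2314}}{9} + 45\right) 158 = \left(45 + \frac{2 \sqrt{2314}}{9}\right) 158 = 7110 + \frac{316 \sqrt{2314}}{9}$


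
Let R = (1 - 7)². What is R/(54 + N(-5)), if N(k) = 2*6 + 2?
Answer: 9/17 ≈ 0.52941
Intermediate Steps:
N(k) = 14 (N(k) = 12 + 2 = 14)
R = 36 (R = (-6)² = 36)
R/(54 + N(-5)) = 36/(54 + 14) = 36/68 = (1/68)*36 = 9/17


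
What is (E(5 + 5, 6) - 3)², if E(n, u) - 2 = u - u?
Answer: 1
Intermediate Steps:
E(n, u) = 2 (E(n, u) = 2 + (u - u) = 2 + 0 = 2)
(E(5 + 5, 6) - 3)² = (2 - 3)² = (-1)² = 1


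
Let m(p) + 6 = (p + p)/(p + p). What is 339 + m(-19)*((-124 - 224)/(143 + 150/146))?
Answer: 1845633/5257 ≈ 351.08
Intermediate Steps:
m(p) = -5 (m(p) = -6 + (p + p)/(p + p) = -6 + (2*p)/((2*p)) = -6 + (2*p)*(1/(2*p)) = -6 + 1 = -5)
339 + m(-19)*((-124 - 224)/(143 + 150/146)) = 339 - 5*(-124 - 224)/(143 + 150/146) = 339 - (-1740)/(143 + 150*(1/146)) = 339 - (-1740)/(143 + 75/73) = 339 - (-1740)/10514/73 = 339 - (-1740)*73/10514 = 339 - 5*(-12702/5257) = 339 + 63510/5257 = 1845633/5257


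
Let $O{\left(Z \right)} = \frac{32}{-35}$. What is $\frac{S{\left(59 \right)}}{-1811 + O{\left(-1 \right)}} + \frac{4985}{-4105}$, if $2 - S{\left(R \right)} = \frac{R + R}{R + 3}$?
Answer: $- \frac{653371808}{538008689} \approx -1.2144$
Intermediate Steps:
$O{\left(Z \right)} = - \frac{32}{35}$ ($O{\left(Z \right)} = 32 \left(- \frac{1}{35}\right) = - \frac{32}{35}$)
$S{\left(R \right)} = 2 - \frac{2 R}{3 + R}$ ($S{\left(R \right)} = 2 - \frac{R + R}{R + 3} = 2 - \frac{2 R}{3 + R}$)
$\frac{S{\left(59 \right)}}{-1811 + O{\left(-1 \right)}} + \frac{4985}{-4105} = \frac{6 \frac{1}{3 + 59}}{-1811 - \frac{32}{35}} + \frac{4985}{-4105} = \frac{6 \cdot \frac{1}{62}}{- \frac{63417}{35}} + 4985 \left(- \frac{1}{4105}\right) = 6 \cdot \frac{1}{62} \left(- \frac{35}{63417}\right) - \frac{997}{821} = \frac{3}{31} \left(- \frac{35}{63417}\right) - \frac{997}{821} = - \frac{35}{655309} - \frac{997}{821} = - \frac{653371808}{538008689}$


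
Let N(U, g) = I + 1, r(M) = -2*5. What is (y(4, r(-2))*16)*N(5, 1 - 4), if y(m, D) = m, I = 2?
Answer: 192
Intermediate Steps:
r(M) = -10
N(U, g) = 3 (N(U, g) = 2 + 1 = 3)
(y(4, r(-2))*16)*N(5, 1 - 4) = (4*16)*3 = 64*3 = 192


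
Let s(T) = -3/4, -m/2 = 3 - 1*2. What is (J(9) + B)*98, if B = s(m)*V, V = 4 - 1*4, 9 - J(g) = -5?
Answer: 1372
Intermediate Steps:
J(g) = 14 (J(g) = 9 - 1*(-5) = 9 + 5 = 14)
m = -2 (m = -2*(3 - 1*2) = -2*(3 - 2) = -2*1 = -2)
s(T) = -3/4 (s(T) = -3*1/4 = -3/4)
V = 0 (V = 4 - 4 = 0)
B = 0 (B = -3/4*0 = 0)
(J(9) + B)*98 = (14 + 0)*98 = 14*98 = 1372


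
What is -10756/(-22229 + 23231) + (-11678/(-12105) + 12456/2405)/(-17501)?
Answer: -182678097942328/17017243220835 ≈ -10.735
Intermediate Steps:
-10756/(-22229 + 23231) + (-11678/(-12105) + 12456/2405)/(-17501) = -10756/1002 + (-11678*(-1/12105) + 12456*(1/2405))*(-1/17501) = -10756*1/1002 + (11678/12105 + 12456/2405)*(-1/17501) = -5378/501 + (35773094/5822505)*(-1/17501) = -5378/501 - 35773094/101899660005 = -182678097942328/17017243220835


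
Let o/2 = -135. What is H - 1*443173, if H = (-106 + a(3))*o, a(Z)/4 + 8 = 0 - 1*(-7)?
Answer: -413473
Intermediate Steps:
a(Z) = -4 (a(Z) = -32 + 4*(0 - 1*(-7)) = -32 + 4*(0 + 7) = -32 + 4*7 = -32 + 28 = -4)
o = -270 (o = 2*(-135) = -270)
H = 29700 (H = (-106 - 4)*(-270) = -110*(-270) = 29700)
H - 1*443173 = 29700 - 1*443173 = 29700 - 443173 = -413473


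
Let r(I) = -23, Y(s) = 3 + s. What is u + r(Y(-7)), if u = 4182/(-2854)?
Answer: -34912/1427 ≈ -24.465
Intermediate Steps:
u = -2091/1427 (u = 4182*(-1/2854) = -2091/1427 ≈ -1.4653)
u + r(Y(-7)) = -2091/1427 - 23 = -34912/1427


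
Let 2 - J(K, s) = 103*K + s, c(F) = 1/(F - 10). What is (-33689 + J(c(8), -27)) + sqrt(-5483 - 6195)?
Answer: -67217/2 + I*sqrt(11678) ≈ -33609.0 + 108.06*I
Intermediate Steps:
c(F) = 1/(-10 + F)
J(K, s) = 2 - s - 103*K (J(K, s) = 2 - (103*K + s) = 2 - (s + 103*K) = 2 + (-s - 103*K) = 2 - s - 103*K)
(-33689 + J(c(8), -27)) + sqrt(-5483 - 6195) = (-33689 + (2 - 1*(-27) - 103/(-10 + 8))) + sqrt(-5483 - 6195) = (-33689 + (2 + 27 - 103/(-2))) + sqrt(-11678) = (-33689 + (2 + 27 - 103*(-1/2))) + I*sqrt(11678) = (-33689 + (2 + 27 + 103/2)) + I*sqrt(11678) = (-33689 + 161/2) + I*sqrt(11678) = -67217/2 + I*sqrt(11678)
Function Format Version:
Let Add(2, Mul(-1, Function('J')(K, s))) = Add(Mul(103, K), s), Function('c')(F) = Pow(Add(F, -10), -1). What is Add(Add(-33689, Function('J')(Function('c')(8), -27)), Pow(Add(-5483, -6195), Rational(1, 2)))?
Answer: Add(Rational(-67217, 2), Mul(I, Pow(11678, Rational(1, 2)))) ≈ Add(-33609., Mul(108.06, I))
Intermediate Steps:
Function('c')(F) = Pow(Add(-10, F), -1)
Function('J')(K, s) = Add(2, Mul(-1, s), Mul(-103, K)) (Function('J')(K, s) = Add(2, Mul(-1, Add(Mul(103, K), s))) = Add(2, Mul(-1, Add(s, Mul(103, K)))) = Add(2, Add(Mul(-1, s), Mul(-103, K))) = Add(2, Mul(-1, s), Mul(-103, K)))
Add(Add(-33689, Function('J')(Function('c')(8), -27)), Pow(Add(-5483, -6195), Rational(1, 2))) = Add(Add(-33689, Add(2, Mul(-1, -27), Mul(-103, Pow(Add(-10, 8), -1)))), Pow(Add(-5483, -6195), Rational(1, 2))) = Add(Add(-33689, Add(2, 27, Mul(-103, Pow(-2, -1)))), Pow(-11678, Rational(1, 2))) = Add(Add(-33689, Add(2, 27, Mul(-103, Rational(-1, 2)))), Mul(I, Pow(11678, Rational(1, 2)))) = Add(Add(-33689, Add(2, 27, Rational(103, 2))), Mul(I, Pow(11678, Rational(1, 2)))) = Add(Add(-33689, Rational(161, 2)), Mul(I, Pow(11678, Rational(1, 2)))) = Add(Rational(-67217, 2), Mul(I, Pow(11678, Rational(1, 2))))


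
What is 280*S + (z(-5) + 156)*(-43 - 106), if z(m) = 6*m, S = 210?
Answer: 40026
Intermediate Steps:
280*S + (z(-5) + 156)*(-43 - 106) = 280*210 + (6*(-5) + 156)*(-43 - 106) = 58800 + (-30 + 156)*(-149) = 58800 + 126*(-149) = 58800 - 18774 = 40026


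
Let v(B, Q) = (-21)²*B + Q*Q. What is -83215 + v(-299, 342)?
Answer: -98110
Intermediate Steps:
v(B, Q) = Q² + 441*B (v(B, Q) = 441*B + Q² = Q² + 441*B)
-83215 + v(-299, 342) = -83215 + (342² + 441*(-299)) = -83215 + (116964 - 131859) = -83215 - 14895 = -98110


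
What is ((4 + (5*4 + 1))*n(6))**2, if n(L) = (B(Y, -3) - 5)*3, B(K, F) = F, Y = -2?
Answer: 360000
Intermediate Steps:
n(L) = -24 (n(L) = (-3 - 5)*3 = -8*3 = -24)
((4 + (5*4 + 1))*n(6))**2 = ((4 + (5*4 + 1))*(-24))**2 = ((4 + (20 + 1))*(-24))**2 = ((4 + 21)*(-24))**2 = (25*(-24))**2 = (-600)**2 = 360000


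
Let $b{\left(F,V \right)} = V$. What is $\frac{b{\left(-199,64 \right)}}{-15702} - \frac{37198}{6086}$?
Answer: $- \frac{146118125}{23890593} \approx -6.1161$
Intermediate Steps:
$\frac{b{\left(-199,64 \right)}}{-15702} - \frac{37198}{6086} = \frac{64}{-15702} - \frac{37198}{6086} = 64 \left(- \frac{1}{15702}\right) - \frac{18599}{3043} = - \frac{32}{7851} - \frac{18599}{3043} = - \frac{146118125}{23890593}$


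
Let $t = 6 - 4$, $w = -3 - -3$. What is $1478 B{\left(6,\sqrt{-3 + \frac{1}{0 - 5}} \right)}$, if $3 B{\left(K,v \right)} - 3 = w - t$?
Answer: $\frac{1478}{3} \approx 492.67$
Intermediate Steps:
$w = 0$ ($w = -3 + 3 = 0$)
$t = 2$
$B{\left(K,v \right)} = \frac{1}{3}$ ($B{\left(K,v \right)} = 1 + \frac{0 - 2}{3} = 1 + \frac{1}{3} \left(-2\right) = 1 - \frac{2}{3} = \frac{1}{3}$)
$1478 B{\left(6,\sqrt{-3 + \frac{1}{0 - 5}} \right)} = 1478 \cdot \frac{1}{3} = \frac{1478}{3}$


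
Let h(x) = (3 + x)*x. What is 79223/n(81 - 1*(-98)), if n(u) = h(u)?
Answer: 79223/32578 ≈ 2.4318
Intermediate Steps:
h(x) = x*(3 + x)
n(u) = u*(3 + u)
79223/n(81 - 1*(-98)) = 79223/(((81 - 1*(-98))*(3 + (81 - 1*(-98))))) = 79223/(((81 + 98)*(3 + (81 + 98)))) = 79223/((179*(3 + 179))) = 79223/((179*182)) = 79223/32578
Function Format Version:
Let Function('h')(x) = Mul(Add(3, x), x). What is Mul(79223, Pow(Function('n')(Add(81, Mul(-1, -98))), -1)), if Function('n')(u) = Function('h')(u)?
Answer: Rational(79223, 32578) ≈ 2.4318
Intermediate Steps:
Function('h')(x) = Mul(x, Add(3, x))
Function('n')(u) = Mul(u, Add(3, u))
Mul(79223, Pow(Function('n')(Add(81, Mul(-1, -98))), -1)) = Mul(79223, Pow(Mul(Add(81, Mul(-1, -98)), Add(3, Add(81, Mul(-1, -98)))), -1)) = Mul(79223, Pow(Mul(Add(81, 98), Add(3, Add(81, 98))), -1)) = Mul(79223, Pow(Mul(179, Add(3, 179)), -1)) = Mul(79223, Pow(Mul(179, 182), -1)) = Mul(79223, Pow(32578, -1)) = Mul(79223, Rational(1, 32578)) = Rational(79223, 32578)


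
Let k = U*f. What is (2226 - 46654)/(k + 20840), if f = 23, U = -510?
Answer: -22214/4555 ≈ -4.8768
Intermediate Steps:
k = -11730 (k = -510*23 = -11730)
(2226 - 46654)/(k + 20840) = (2226 - 46654)/(-11730 + 20840) = -44428/9110 = -44428*1/9110 = -22214/4555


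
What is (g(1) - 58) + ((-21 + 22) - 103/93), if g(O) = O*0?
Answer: -5404/93 ≈ -58.108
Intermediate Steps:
g(O) = 0
(g(1) - 58) + ((-21 + 22) - 103/93) = (0 - 58) + ((-21 + 22) - 103/93) = -58 + (1 - 103*1/93) = -58 + (1 - 103/93) = -58 - 10/93 = -5404/93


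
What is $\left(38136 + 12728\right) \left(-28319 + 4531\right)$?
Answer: $-1209952832$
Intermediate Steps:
$\left(38136 + 12728\right) \left(-28319 + 4531\right) = 50864 \left(-23788\right) = -1209952832$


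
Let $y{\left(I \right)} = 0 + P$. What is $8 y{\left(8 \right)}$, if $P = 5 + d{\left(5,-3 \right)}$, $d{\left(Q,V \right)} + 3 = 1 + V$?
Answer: $0$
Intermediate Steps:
$d{\left(Q,V \right)} = -2 + V$ ($d{\left(Q,V \right)} = -3 + \left(1 + V\right) = -2 + V$)
$P = 0$ ($P = 5 - 5 = 0$)
$y{\left(I \right)} = 0$ ($y{\left(I \right)} = 0 + 0 = 0$)
$8 y{\left(8 \right)} = 8 \cdot 0 = 0$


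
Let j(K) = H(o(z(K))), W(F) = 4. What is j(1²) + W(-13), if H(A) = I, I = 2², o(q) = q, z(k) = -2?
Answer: 8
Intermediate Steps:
I = 4
H(A) = 4
j(K) = 4
j(1²) + W(-13) = 4 + 4 = 8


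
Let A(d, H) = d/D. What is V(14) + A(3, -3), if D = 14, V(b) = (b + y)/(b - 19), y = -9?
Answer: -11/14 ≈ -0.78571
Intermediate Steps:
V(b) = (-9 + b)/(-19 + b) (V(b) = (b - 9)/(b - 19) = (-9 + b)/(-19 + b))
A(d, H) = d/14
V(14) + A(3, -3) = (-9 + 14)/(-19 + 14) + (1/14)*3 = 5/(-5) + 3/14 = -⅕*5 + 3/14 = -1 + 3/14 = -11/14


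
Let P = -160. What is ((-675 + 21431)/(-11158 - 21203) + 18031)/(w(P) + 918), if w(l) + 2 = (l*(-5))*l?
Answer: -583480435/4112565324 ≈ -0.14188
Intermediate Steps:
w(l) = -2 - 5*l**2 (w(l) = -2 + (l*(-5))*l = -2 + (-5*l)*l = -2 - 5*l**2)
((-675 + 21431)/(-11158 - 21203) + 18031)/(w(P) + 918) = ((-675 + 21431)/(-11158 - 21203) + 18031)/((-2 - 5*(-160)**2) + 918) = (20756/(-32361) + 18031)/((-2 - 5*25600) + 918) = (20756*(-1/32361) + 18031)/((-2 - 128000) + 918) = (-20756/32361 + 18031)/(-128002 + 918) = (583480435/32361)/(-127084) = (583480435/32361)*(-1/127084) = -583480435/4112565324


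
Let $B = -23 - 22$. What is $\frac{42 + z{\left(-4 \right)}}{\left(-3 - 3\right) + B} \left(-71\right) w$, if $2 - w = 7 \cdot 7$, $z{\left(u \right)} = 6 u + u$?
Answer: $- \frac{46718}{51} \approx -916.04$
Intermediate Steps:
$z{\left(u \right)} = 7 u$
$B = -45$ ($B = -23 - 22 = -45$)
$w = -47$ ($w = 2 - 7 \cdot 7 = 2 - 49 = -47$)
$\frac{42 + z{\left(-4 \right)}}{\left(-3 - 3\right) + B} \left(-71\right) w = \frac{42 + 7 \left(-4\right)}{\left(-3 - 3\right) - 45} \left(-71\right) \left(-47\right) = \frac{42 - 28}{-6 - 45} \left(-71\right) \left(-47\right) = \frac{14}{-51} \left(-71\right) \left(-47\right) = 14 \left(- \frac{1}{51}\right) \left(-71\right) \left(-47\right) = \left(- \frac{14}{51}\right) \left(-71\right) \left(-47\right) = \frac{994}{51} \left(-47\right) = - \frac{46718}{51}$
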